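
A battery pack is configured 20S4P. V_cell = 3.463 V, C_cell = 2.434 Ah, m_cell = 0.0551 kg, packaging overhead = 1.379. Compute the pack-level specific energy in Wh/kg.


Step 1: V_pack = 20 * 3.463 = 69.26 V
Step 2: C_pack = 4 * 2.434 = 9.736 Ah
Step 3: E_pack = V_pack * C_pack = 69.26 * 9.736 = 674.32 Wh
Step 4: m_pack = 20 * 4 * 0.0551 * 1.379 = 6.0786 kg
Step 5: ED = E_pack / m_pack = 674.32 / 6.0786 = 110.9 Wh/kg

110.9 Wh/kg


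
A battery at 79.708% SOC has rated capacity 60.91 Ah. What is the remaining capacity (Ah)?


remaining = SOC / 100 * total = 79.708 / 100 * 60.91 = 48.55 Ah

48.55 Ah


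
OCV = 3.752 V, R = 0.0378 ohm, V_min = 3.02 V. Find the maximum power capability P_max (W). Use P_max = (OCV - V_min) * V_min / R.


P_max = (OCV - V_min) * V_min / R = (3.752 - 3.02) * 3.02 / 0.0378 = 0.732 * 3.02 / 0.0378 = 58.48 W

58.48 W


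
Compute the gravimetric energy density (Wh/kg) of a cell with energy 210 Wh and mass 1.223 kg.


Specific energy = 210 Wh / 1.223 kg = 171.7 Wh/kg

171.7 Wh/kg


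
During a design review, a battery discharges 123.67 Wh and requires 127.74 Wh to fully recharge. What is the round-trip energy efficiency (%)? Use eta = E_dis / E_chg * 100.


eta_e = E_dis / E_chg * 100 = 123.67 / 127.74 * 100 = 96.81%

96.81%


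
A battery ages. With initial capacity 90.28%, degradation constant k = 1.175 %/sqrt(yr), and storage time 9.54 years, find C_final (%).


Step 1: sqrt(9.54 yr) = 3.0887
Step 2: drop = 1.175 * 3.0887 = 3.6292
Step 3: C_final = 90.28 - 3.6292 = 86.65%

86.65%


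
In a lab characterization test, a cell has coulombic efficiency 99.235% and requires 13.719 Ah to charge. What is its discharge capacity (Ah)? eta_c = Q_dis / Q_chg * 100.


Q_dis = eta/100 * Q_chg = 99.235/100 * 13.719 = 13.61 Ah

13.61 Ah


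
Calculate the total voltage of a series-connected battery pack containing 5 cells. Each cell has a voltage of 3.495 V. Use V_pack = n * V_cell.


Series voltages add: 5 * 3.495 V = 17.475 V

17.475 V


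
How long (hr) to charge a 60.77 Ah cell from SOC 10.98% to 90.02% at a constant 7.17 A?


Step 1: dSOC = 90.02% - 10.98% = 79.04%
Step 2: delta_Ah = 60.77 * 79.04 / 100 = 48.033 Ah
Step 3: t = 48.033 / 7.17 = 6.699 hr

6.699 hr


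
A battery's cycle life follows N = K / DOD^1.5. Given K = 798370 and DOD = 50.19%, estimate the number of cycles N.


Step 1: DOD^1.5 = 50.19^1.5 = 355.57
Step 2: N = 798370 / 355.57 = 2245 cycles

2245 cycles


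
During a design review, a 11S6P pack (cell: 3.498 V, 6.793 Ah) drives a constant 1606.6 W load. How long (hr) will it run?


Step 1: E_pack = Ns * V_cell * Np * C_cell = 11 * 3.498 * 6 * 6.793 = 1568.3 Wh
Step 2: t = E_pack / P = 1568.3 / 1606.6 = 0.9762 hr

0.9762 hr


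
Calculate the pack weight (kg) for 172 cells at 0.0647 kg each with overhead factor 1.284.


m_pack = n * m_cell * overhead = 172 * 0.0647 * 1.284 = 14.29 kg

14.29 kg


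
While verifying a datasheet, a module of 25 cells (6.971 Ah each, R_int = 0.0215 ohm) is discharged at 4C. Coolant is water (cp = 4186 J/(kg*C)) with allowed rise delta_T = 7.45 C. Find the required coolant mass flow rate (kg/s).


Step 1: I = 4 * 6.971 = 27.884 A
Step 2: Q_cell = I^2 * R = 27.884^2 * 0.0215 = 16.717 W
Step 3: Q_total = 25 * 16.717 = 417.93 W
Step 4: m_dot = Q_total / (cp * dT) = 417.93 / (4186 * 7.45) = 0.01340 kg/s

0.01340 kg/s


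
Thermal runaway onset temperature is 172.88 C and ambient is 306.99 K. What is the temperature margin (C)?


Convert: T_ambient = 306.99 K = 33.84 C
margin = 172.88 - 33.84 = 139.04 C

139.04 C


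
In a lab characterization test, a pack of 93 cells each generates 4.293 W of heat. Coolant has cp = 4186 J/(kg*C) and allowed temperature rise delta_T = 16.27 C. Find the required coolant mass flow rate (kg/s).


Q_total = 93 * 4.293 = 399.25 W
m_dot = Q_total / (cp * dT) = 399.25 / (4186 * 16.27) = 0.005862 kg/s

0.005862 kg/s


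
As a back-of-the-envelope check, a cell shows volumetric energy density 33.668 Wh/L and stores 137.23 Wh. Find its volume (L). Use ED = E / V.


V = E / ED = 137.23 / 33.668 = 4.076 L

4.076 L


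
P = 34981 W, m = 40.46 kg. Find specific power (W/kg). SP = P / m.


SP = P / m = 34981 / 40.46 = 864.6 W/kg

864.6 W/kg


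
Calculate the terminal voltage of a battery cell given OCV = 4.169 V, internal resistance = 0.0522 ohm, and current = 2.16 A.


IR drop = 2.16 * 0.0522 = 0.11275 V
V = 4.169 - 0.11275 = 4.056 V

4.056 V


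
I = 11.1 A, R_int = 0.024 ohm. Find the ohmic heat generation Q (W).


I^2 = 123.21
Q = 123.21 * 0.024 = 2.957 W

2.957 W


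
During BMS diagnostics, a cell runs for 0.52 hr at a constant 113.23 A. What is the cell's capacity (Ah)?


C = I * t = 113.23 * 0.52 = 58.88 Ah

58.88 Ah


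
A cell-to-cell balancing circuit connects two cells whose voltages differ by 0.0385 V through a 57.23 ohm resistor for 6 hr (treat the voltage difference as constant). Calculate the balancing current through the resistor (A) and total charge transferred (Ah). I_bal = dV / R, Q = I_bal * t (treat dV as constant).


I_bal = dV / R = 0.0385 / 57.23 = 6.7272e-04 A
Q = I_bal * t = 6.7272e-04 * 6 = 0.004036 Ah

I=6.7272e-04 A, Q=0.004036 Ah


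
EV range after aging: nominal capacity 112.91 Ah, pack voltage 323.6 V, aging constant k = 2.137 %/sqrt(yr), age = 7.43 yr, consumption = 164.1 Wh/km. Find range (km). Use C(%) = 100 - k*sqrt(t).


Step 1: capacity retention = 100 - 2.137 * sqrt(7.43) = 100 - 2.137 * 2.7258 = 94.175%
Step 2: C_now = 112.91 * 94.175/100 = 106.33 Ah
Step 3: E_pack = V * C_now = 323.6 * 106.33 = 34408 Wh
Step 4: range = E_pack / consumption = 34408 / 164.1 = 209.7 km

209.7 km


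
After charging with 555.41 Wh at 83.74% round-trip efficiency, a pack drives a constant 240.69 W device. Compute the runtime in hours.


Step 1: E_discharge = eta/100 * E_charge = 83.74/100 * 555.41 = 465.1 Wh
Step 2: t = E_discharge / P = 465.1 / 240.69 = 1.932 hr

1.932 hr


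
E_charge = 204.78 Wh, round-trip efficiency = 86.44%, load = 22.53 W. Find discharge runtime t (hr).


Step 1: E_discharge = eta/100 * E_charge = 86.44/100 * 204.78 = 177.01 Wh
Step 2: t = E_discharge / P = 177.01 / 22.53 = 7.857 hr

7.857 hr


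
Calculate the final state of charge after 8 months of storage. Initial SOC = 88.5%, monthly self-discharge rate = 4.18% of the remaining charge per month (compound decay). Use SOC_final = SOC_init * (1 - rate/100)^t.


decay = (1 - 4.18/100)^8 = 0.71064
SOC_final = 88.5 * 0.71064 = 62.89%

62.89%


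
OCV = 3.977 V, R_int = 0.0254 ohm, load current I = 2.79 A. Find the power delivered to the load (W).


Step 1: V_terminal = OCV - I*R = 3.977 - 2.79 * 0.0254 = 3.9061 V
Step 2: P_out = V_terminal * I = 3.9061 * 2.79 = 10.90 W

10.90 W


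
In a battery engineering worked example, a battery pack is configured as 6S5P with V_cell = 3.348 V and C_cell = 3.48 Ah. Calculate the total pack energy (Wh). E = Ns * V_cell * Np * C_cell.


E = Ns * Vcell * Np * Ccell = 6 * 3.348 * 5 * 3.48 = 349.5 Wh

349.5 Wh


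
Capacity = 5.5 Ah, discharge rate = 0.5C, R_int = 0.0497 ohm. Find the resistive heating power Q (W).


Step 1: I = C_rate * capacity = 0.5 * 5.5 = 2.75 A
Step 2: Q = I^2 * R = 2.75^2 * 0.0497 = 7.5625 * 0.0497 = 0.3759 W

0.3759 W


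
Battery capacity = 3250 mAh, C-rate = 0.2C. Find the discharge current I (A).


Convert: capacity = 3250 mAh = 3.25 Ah
I = C_rate * capacity = 0.2 * 3.25 = 0.65 A

0.65 A


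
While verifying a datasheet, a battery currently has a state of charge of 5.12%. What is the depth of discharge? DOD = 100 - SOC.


DOD = 100 - SOC = 100 - 5.12 = 94.88%

94.88%


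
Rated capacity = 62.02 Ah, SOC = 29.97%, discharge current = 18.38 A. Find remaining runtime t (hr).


Step 1: remaining = SOC/100 * C_total = 29.97/100 * 62.02 = 18.587 Ah
Step 2: t = remaining / I = 18.587 / 18.38 = 1.011 hr

1.011 hr


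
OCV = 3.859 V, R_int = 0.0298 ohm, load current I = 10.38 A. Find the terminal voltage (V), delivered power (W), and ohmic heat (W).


Step 1: V_terminal = OCV - I*R = 3.859 - 10.38 * 0.0298 = 3.5497 V
Step 2: P_out = V_terminal * I = 3.5497 * 10.38 = 36.85 W
Step 3: Q = I^2 * R = 10.38^2 * 0.0298 = 3.211 W

V=3.5497 V, P=36.85 W, Q=3.211 W


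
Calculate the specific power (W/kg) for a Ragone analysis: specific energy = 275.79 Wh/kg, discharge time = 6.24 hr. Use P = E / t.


Specific power = 275.79 Wh/kg / 6.24 hr = 44.20 W/kg

44.20 W/kg


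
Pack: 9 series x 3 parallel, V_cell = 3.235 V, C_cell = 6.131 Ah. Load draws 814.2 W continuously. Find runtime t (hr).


Step 1: E_pack = Ns * V_cell * Np * C_cell = 9 * 3.235 * 3 * 6.131 = 535.51 Wh
Step 2: t = E_pack / P = 535.51 / 814.2 = 0.6577 hr

0.6577 hr


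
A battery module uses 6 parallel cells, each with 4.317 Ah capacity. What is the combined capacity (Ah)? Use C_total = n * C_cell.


C_total = 6 * 4.317 = 25.902 Ah

25.902 Ah


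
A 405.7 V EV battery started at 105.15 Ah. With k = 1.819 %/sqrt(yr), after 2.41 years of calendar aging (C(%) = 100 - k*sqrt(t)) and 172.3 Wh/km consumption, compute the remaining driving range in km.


Step 1: capacity retention = 100 - 1.819 * sqrt(2.41) = 100 - 1.819 * 1.5524 = 97.176%
Step 2: C_now = 105.15 * 97.176/100 = 102.18 Ah
Step 3: E_pack = V * C_now = 405.7 * 102.18 = 41454 Wh
Step 4: range = E_pack / consumption = 41454 / 172.3 = 240.6 km

240.6 km


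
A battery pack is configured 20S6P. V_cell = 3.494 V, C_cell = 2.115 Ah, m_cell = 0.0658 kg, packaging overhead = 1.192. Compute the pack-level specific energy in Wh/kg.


Step 1: V_pack = 20 * 3.494 = 69.88 V
Step 2: C_pack = 6 * 2.115 = 12.69 Ah
Step 3: E_pack = V_pack * C_pack = 69.88 * 12.69 = 886.78 Wh
Step 4: m_pack = 20 * 6 * 0.0658 * 1.192 = 9.412 kg
Step 5: ED = E_pack / m_pack = 886.78 / 9.412 = 94.22 Wh/kg

94.22 Wh/kg


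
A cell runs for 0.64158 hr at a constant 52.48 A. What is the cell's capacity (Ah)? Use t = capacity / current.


C = I * t = 52.48 * 0.64158 = 33.67 Ah

33.67 Ah


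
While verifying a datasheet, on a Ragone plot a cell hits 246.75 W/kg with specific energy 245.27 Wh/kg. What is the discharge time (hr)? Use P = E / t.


t = E / P = 245.27 / 246.75 = 0.9940 hr

0.9940 hr


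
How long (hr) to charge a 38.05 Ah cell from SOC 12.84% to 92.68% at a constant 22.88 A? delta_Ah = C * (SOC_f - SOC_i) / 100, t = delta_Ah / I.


delta_Ah = 38.05 * (92.68 - 12.84) / 100 = 30.379 Ah
t = delta_Ah / I = 30.379 / 22.88 = 1.328 hr

1.328 hr


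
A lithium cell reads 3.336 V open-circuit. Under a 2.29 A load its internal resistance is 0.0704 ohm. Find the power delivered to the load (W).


Step 1: V_terminal = OCV - I*R = 3.336 - 2.29 * 0.0704 = 3.1748 V
Step 2: P_out = V_terminal * I = 3.1748 * 2.29 = 7.270 W

7.270 W


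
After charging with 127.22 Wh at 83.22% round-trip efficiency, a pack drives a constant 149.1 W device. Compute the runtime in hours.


Step 1: E_discharge = eta/100 * E_charge = 83.22/100 * 127.22 = 105.87 Wh
Step 2: t = E_discharge / P = 105.87 / 149.1 = 0.7101 hr

0.7101 hr


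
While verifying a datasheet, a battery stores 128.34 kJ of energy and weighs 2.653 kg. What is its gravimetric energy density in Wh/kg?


Convert: E = 128.34 kJ = 35.65 Wh
ED = E / m = 35.65 / 2.653 = 13.44 Wh/kg

13.44 Wh/kg


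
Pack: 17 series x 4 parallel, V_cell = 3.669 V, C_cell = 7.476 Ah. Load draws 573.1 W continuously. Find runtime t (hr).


Step 1: E_pack = Ns * V_cell * Np * C_cell = 17 * 3.669 * 4 * 7.476 = 1865.2 Wh
Step 2: t = E_pack / P = 1865.2 / 573.1 = 3.255 hr

3.255 hr


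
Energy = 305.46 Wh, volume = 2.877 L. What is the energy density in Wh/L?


Volumetric ED = 305.46 Wh / 2.877 L = 106.2 Wh/L

106.2 Wh/L


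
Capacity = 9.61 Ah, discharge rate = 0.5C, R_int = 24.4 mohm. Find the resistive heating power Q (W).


Convert: R = 24.4 mohm = 0.0244 ohm
Step 1: I = C_rate * capacity = 0.5 * 9.61 = 4.805 A
Step 2: Q = I^2 * R = 4.805^2 * 0.0244 = 23.088 * 0.0244 = 0.5633 W

0.5633 W


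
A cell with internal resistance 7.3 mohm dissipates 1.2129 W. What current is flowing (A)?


Convert: R = 7.3 mohm = 0.0073 ohm
I = sqrt(Q / R) = sqrt(1.2129 / 0.0073) = sqrt(166.15) = 12.89 A

12.89 A


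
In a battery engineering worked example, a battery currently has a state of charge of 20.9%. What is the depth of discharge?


Complement of SOC: DOD = 100% - 20.9% = 79.1%

79.1%


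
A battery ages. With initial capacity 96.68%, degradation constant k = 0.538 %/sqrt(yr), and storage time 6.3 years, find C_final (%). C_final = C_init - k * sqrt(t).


Step 1: sqrt(6.3 yr) = 2.51
Step 2: drop = 0.538 * 2.51 = 1.3504
Step 3: C_final = 96.68 - 1.3504 = 95.33%

95.33%


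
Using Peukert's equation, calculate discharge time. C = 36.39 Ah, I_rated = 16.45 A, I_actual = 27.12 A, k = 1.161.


Step 1: t_rated = C / I_rated = 36.39 / 16.45 = 2.2122 hr
Step 2: ratio = 16.45 / 27.12 = 0.60656
Step 3: ratio^k = 0.60656^1.161 = 0.55965
Step 4: t = t_rated * ratio^k = 2.2122 * 0.55965 = 1.238 hr

1.238 hr


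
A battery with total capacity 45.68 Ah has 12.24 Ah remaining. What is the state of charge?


SOC = (remaining / total) * 100 = (12.24 / 45.68) * 100 = 26.80%

26.80%


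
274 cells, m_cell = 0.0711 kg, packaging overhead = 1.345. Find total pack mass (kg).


m_pack = n * m_cell * overhead = 274 * 0.0711 * 1.345 = 26.20 kg

26.20 kg


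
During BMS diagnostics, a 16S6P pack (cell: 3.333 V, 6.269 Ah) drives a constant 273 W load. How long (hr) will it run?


Step 1: E_pack = Ns * V_cell * Np * C_cell = 16 * 3.333 * 6 * 6.269 = 2005.9 Wh
Step 2: t = E_pack / P = 2005.9 / 273 = 7.348 hr

7.348 hr


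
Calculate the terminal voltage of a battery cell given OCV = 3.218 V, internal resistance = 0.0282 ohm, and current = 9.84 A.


IR drop = 9.84 * 0.0282 = 0.27749 V
V = 3.218 - 0.27749 = 2.941 V

2.941 V


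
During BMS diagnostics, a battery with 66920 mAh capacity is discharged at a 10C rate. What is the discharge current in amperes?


Convert: capacity = 66920 mAh = 66.92 Ah
At 10C: I = 10 * 66.92 Ah = 669.2 A

669.2 A


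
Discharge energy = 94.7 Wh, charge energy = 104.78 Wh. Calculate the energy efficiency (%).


Round-trip efficiency = 94.7/104.78 * 100% = 90.38%

90.38%


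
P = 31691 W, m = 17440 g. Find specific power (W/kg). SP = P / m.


Convert: m = 17440 g = 17.44 kg
SP = P / m = 31691 / 17.44 = 1817 W/kg

1817 W/kg


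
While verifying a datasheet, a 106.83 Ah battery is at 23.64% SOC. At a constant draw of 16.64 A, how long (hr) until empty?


Step 1: remaining = SOC/100 * C_total = 23.64/100 * 106.83 = 25.255 Ah
Step 2: t = remaining / I = 25.255 / 16.64 = 1.518 hr

1.518 hr


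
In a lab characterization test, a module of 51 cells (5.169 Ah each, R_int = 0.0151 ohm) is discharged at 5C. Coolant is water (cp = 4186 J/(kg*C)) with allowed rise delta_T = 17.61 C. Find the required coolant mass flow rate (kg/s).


Step 1: I = 5 * 5.169 = 25.845 A
Step 2: Q_cell = I^2 * R = 25.845^2 * 0.0151 = 10.086 W
Step 3: Q_total = 51 * 10.086 = 514.39 W
Step 4: m_dot = Q_total / (cp * dT) = 514.39 / (4186 * 17.61) = 0.006978 kg/s

0.006978 kg/s


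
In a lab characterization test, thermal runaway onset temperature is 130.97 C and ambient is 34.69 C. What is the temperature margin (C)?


Safety margin = 130.97 C - 34.69 C = 96.28 C

96.28 C


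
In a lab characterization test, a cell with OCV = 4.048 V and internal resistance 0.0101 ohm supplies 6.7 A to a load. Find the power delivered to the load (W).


Step 1: V_terminal = OCV - I*R = 4.048 - 6.7 * 0.0101 = 3.9803 V
Step 2: P_out = V_terminal * I = 3.9803 * 6.7 = 26.67 W

26.67 W


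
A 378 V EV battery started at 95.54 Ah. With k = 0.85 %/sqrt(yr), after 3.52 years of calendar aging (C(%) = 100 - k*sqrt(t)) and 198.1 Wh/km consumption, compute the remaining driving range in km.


Step 1: capacity retention = 100 - 0.85 * sqrt(3.52) = 100 - 0.85 * 1.8762 = 98.405%
Step 2: C_now = 95.54 * 98.405/100 = 94.016 Ah
Step 3: E_pack = V * C_now = 378 * 94.016 = 35538 Wh
Step 4: range = E_pack / consumption = 35538 / 198.1 = 179.4 km

179.4 km


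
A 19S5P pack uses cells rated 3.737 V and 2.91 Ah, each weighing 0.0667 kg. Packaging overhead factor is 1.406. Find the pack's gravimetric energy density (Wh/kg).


Step 1: V_pack = 19 * 3.737 = 71.003 V
Step 2: C_pack = 5 * 2.91 = 14.55 Ah
Step 3: E_pack = V_pack * C_pack = 71.003 * 14.55 = 1033.1 Wh
Step 4: m_pack = 19 * 5 * 0.0667 * 1.406 = 8.9091 kg
Step 5: ED = E_pack / m_pack = 1033.1 / 8.9091 = 116.0 Wh/kg

116.0 Wh/kg


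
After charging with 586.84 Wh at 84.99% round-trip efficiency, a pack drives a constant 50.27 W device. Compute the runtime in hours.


Step 1: E_discharge = eta/100 * E_charge = 84.99/100 * 586.84 = 498.76 Wh
Step 2: t = E_discharge / P = 498.76 / 50.27 = 9.922 hr

9.922 hr


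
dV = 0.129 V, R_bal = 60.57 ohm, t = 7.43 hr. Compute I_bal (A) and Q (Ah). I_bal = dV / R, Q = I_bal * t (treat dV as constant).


I_bal = dV / R = 0.129 / 60.57 = 0.0021298 A
Q = I_bal * t = 0.0021298 * 7.43 = 0.01582 Ah

I=0.0021298 A, Q=0.01582 Ah


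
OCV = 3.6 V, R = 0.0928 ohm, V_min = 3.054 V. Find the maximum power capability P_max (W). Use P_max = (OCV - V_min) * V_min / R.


P_max = (OCV - V_min) * V_min / R = (3.6 - 3.054) * 3.054 / 0.0928 = 0.546 * 3.054 / 0.0928 = 17.97 W

17.97 W


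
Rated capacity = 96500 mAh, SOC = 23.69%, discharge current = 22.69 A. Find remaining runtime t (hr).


Convert: C_total = 96500 mAh = 96.5 Ah
Step 1: remaining = SOC/100 * C_total = 23.69/100 * 96.5 = 22.861 Ah
Step 2: t = remaining / I = 22.861 / 22.69 = 1.008 hr

1.008 hr


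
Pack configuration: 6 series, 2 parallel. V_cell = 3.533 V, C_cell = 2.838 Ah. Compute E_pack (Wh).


E = Ns * Vcell * Np * Ccell = 6 * 3.533 * 2 * 2.838 = 120.3 Wh

120.3 Wh


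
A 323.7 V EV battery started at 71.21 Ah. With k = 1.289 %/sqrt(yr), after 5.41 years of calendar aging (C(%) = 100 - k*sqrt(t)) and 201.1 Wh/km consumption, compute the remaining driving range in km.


Step 1: capacity retention = 100 - 1.289 * sqrt(5.41) = 100 - 1.289 * 2.3259 = 97.002%
Step 2: C_now = 71.21 * 97.002/100 = 69.075 Ah
Step 3: E_pack = V * C_now = 323.7 * 69.075 = 22360 Wh
Step 4: range = E_pack / consumption = 22360 / 201.1 = 111.2 km

111.2 km


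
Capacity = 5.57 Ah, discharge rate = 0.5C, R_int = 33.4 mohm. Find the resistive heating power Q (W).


Convert: R = 33.4 mohm = 0.0334 ohm
Step 1: I = C_rate * capacity = 0.5 * 5.57 = 2.785 A
Step 2: Q = I^2 * R = 2.785^2 * 0.0334 = 7.7562 * 0.0334 = 0.2591 W

0.2591 W


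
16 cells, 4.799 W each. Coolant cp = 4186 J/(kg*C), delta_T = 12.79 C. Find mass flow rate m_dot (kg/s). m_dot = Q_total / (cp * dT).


Step 1: Total heat Q = 16 * 4.799 W = 76.784 W
Step 2: denom = cp * dT = 4186 * 12.79 = 53539
Step 3: m_dot = 76.784 / 53539 = 0.001434 kg/s

0.001434 kg/s


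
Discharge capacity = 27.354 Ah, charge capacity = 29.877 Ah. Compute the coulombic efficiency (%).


eta_c = Q_dis / Q_chg * 100 = 27.354 / 29.877 * 100 = 91.56%

91.56%


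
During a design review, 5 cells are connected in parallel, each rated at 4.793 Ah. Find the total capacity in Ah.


C_total = 5 * 4.793 = 23.965 Ah

23.965 Ah


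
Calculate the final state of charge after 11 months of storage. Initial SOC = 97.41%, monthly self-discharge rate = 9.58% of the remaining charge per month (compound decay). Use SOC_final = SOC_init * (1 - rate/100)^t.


Monthly retention factor = 1 - 9.58/100 = 0.9042
Over 11 months: factor^11 = 0.3303
SOC_final = 97.41 * 0.3303 = 32.17%

32.17%


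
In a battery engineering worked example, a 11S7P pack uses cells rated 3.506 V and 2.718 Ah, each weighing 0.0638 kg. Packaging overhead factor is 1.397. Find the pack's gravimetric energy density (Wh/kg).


Step 1: V_pack = 11 * 3.506 = 38.566 V
Step 2: C_pack = 7 * 2.718 = 19.026 Ah
Step 3: E_pack = V_pack * C_pack = 38.566 * 19.026 = 733.76 Wh
Step 4: m_pack = 11 * 7 * 0.0638 * 1.397 = 6.8629 kg
Step 5: ED = E_pack / m_pack = 733.76 / 6.8629 = 106.9 Wh/kg

106.9 Wh/kg


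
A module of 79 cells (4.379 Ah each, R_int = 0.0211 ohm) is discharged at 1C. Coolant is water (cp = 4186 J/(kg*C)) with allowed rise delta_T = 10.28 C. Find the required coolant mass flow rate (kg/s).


Step 1: I = 1 * 4.379 = 4.379 A
Step 2: Q_cell = I^2 * R = 4.379^2 * 0.0211 = 0.40461 W
Step 3: Q_total = 79 * 0.40461 = 31.964 W
Step 4: m_dot = Q_total / (cp * dT) = 31.964 / (4186 * 10.28) = 7.428e-04 kg/s

7.428e-04 kg/s


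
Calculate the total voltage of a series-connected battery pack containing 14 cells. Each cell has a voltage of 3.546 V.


V_pack = n * V_cell = 14 * 3.546 = 49.644 V

49.644 V


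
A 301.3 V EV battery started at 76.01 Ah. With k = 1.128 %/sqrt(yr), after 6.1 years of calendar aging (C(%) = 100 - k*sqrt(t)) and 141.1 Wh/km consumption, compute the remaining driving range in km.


Step 1: capacity retention = 100 - 1.128 * sqrt(6.1) = 100 - 1.128 * 2.4698 = 97.214%
Step 2: C_now = 76.01 * 97.214/100 = 73.892 Ah
Step 3: E_pack = V * C_now = 301.3 * 73.892 = 22264 Wh
Step 4: range = E_pack / consumption = 22264 / 141.1 = 157.8 km

157.8 km


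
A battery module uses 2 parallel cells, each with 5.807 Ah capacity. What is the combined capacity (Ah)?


C_total = 2 * 5.807 = 11.614 Ah

11.614 Ah


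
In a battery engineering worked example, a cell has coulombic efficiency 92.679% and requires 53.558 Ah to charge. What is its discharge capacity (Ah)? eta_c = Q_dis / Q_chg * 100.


Q_dis = eta/100 * Q_chg = 92.679/100 * 53.558 = 49.64 Ah

49.64 Ah


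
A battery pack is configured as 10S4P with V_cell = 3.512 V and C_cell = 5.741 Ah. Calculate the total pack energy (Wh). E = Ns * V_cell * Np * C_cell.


V_pack = 10 * 3.512 = 35.12 V
C_pack = 4 * 5.741 = 22.964 Ah
E = V_pack * C_pack = 35.12 * 22.964 = 806.5 Wh

806.5 Wh


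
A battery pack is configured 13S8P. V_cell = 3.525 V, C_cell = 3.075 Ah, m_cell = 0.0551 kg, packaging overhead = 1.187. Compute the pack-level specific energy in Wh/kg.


Step 1: V_pack = 13 * 3.525 = 45.825 V
Step 2: C_pack = 8 * 3.075 = 24.6 Ah
Step 3: E_pack = V_pack * C_pack = 45.825 * 24.6 = 1127.3 Wh
Step 4: m_pack = 13 * 8 * 0.0551 * 1.187 = 6.802 kg
Step 5: ED = E_pack / m_pack = 1127.3 / 6.802 = 165.7 Wh/kg

165.7 Wh/kg


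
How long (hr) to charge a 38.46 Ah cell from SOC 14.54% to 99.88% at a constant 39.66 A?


delta_Ah = 38.46 * (99.88 - 14.54) / 100 = 32.822 Ah
t = delta_Ah / I = 32.822 / 39.66 = 0.8276 hr

0.8276 hr


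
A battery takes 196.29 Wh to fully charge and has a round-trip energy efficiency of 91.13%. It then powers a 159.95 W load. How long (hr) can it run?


Step 1: E_discharge = eta/100 * E_charge = 91.13/100 * 196.29 = 178.88 Wh
Step 2: t = E_discharge / P = 178.88 / 159.95 = 1.118 hr

1.118 hr


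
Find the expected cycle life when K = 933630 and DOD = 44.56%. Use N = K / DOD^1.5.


Step 1: DOD^1.5 = 44.56^1.5 = 297.45
Step 2: N = 933630 / 297.45 = 3139 cycles

3139 cycles


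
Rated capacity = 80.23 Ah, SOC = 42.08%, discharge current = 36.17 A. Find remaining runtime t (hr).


Step 1: remaining = SOC/100 * C_total = 42.08/100 * 80.23 = 33.761 Ah
Step 2: t = remaining / I = 33.761 / 36.17 = 0.9334 hr

0.9334 hr


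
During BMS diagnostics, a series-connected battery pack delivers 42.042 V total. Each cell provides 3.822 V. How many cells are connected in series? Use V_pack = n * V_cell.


n = V_pack / V_cell = 42.042 / 3.822 = 11

11


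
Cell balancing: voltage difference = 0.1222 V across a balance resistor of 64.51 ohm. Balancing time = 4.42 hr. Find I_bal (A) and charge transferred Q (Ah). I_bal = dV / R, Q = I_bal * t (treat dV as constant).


I_bal = dV / R = 0.1222 / 64.51 = 0.0018943 A
Q = I_bal * t = 0.0018943 * 4.42 = 0.008373 Ah

I=0.0018943 A, Q=0.008373 Ah


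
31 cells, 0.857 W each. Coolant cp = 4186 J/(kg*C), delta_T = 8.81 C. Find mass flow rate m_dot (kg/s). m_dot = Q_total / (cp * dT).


Q_total = 31 * 0.857 = 26.567 W
m_dot = Q_total / (cp * dT) = 26.567 / (4186 * 8.81) = 7.204e-04 kg/s

7.204e-04 kg/s


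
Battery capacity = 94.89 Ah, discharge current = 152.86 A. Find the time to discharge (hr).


Runtime = 94.89 Ah / 152.86 A = 0.6208 hr

0.6208 hr


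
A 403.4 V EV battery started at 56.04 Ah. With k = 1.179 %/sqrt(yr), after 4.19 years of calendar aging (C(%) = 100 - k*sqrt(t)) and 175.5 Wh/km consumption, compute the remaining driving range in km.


Step 1: capacity retention = 100 - 1.179 * sqrt(4.19) = 100 - 1.179 * 2.0469 = 97.587%
Step 2: C_now = 56.04 * 97.587/100 = 54.688 Ah
Step 3: E_pack = V * C_now = 403.4 * 54.688 = 22061 Wh
Step 4: range = E_pack / consumption = 22061 / 175.5 = 125.7 km

125.7 km


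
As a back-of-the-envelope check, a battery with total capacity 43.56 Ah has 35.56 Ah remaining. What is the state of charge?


SOC = (remaining / total) * 100 = (35.56 / 43.56) * 100 = 81.63%

81.63%


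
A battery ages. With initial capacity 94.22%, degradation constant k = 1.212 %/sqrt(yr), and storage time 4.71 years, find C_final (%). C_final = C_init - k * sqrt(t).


Step 1: sqrt(4.71 yr) = 2.1703
Step 2: drop = 1.212 * 2.1703 = 2.6304
Step 3: C_final = 94.22 - 2.6304 = 91.59%

91.59%


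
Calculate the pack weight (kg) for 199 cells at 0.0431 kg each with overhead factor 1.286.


Cell mass sum = 199 * 0.0431 = 8.5769 kg
With overhead 1.286: m_pack = 8.5769 * 1.286 = 11.03 kg

11.03 kg


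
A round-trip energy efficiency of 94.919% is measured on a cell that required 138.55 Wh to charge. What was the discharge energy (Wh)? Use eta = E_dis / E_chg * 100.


E_dis = eta/100 * E_chg = 94.919/100 * 138.55 = 131.5 Wh

131.5 Wh


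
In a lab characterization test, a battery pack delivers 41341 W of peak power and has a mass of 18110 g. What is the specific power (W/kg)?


Convert: m = 18110 g = 18.11 kg
SP = P / m = 41341 / 18.11 = 2283 W/kg

2283 W/kg


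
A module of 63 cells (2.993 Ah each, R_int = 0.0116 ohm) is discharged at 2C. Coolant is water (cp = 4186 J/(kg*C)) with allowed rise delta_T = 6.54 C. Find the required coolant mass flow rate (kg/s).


Step 1: I = 2 * 2.993 = 5.986 A
Step 2: Q_cell = I^2 * R = 5.986^2 * 0.0116 = 0.41565 W
Step 3: Q_total = 63 * 0.41565 = 26.186 W
Step 4: m_dot = Q_total / (cp * dT) = 26.186 / (4186 * 6.54) = 9.565e-04 kg/s

9.565e-04 kg/s


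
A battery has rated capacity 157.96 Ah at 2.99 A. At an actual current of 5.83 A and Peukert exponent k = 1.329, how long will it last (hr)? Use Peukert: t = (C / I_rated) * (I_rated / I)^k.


t_rated = C / I_rated = 157.96 / 2.99 = 52.829 hr
(I_rated/I)^k = (0.51286)^1.329 = 0.41171
t = t_rated * (I_rated/I)^k = 52.829 * 0.41171 = 21.75 hr

21.75 hr


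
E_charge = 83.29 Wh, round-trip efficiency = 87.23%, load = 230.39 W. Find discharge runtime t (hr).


Step 1: E_discharge = eta/100 * E_charge = 87.23/100 * 83.29 = 72.654 Wh
Step 2: t = E_discharge / P = 72.654 / 230.39 = 0.3154 hr

0.3154 hr


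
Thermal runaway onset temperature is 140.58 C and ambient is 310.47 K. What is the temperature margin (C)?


Convert: T_ambient = 310.47 K = 37.32 C
margin = 140.58 - 37.32 = 103.26 C

103.26 C


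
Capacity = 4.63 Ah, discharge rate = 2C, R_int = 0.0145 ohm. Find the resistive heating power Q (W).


Step 1: I = C_rate * capacity = 2 * 4.63 = 9.26 A
Step 2: Q = I^2 * R = 9.26^2 * 0.0145 = 85.748 * 0.0145 = 1.243 W

1.243 W


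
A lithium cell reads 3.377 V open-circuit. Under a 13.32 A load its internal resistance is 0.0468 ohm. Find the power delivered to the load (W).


Step 1: V_terminal = OCV - I*R = 3.377 - 13.32 * 0.0468 = 2.7536 V
Step 2: P_out = V_terminal * I = 2.7536 * 13.32 = 36.68 W

36.68 W


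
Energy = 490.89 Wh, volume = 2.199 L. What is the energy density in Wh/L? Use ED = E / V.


Volumetric ED = 490.89 Wh / 2.199 L = 223.2 Wh/L

223.2 Wh/L


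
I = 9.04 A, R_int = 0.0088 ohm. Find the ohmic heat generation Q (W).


I^2 = 81.722
Q = 81.722 * 0.0088 = 0.7192 W

0.7192 W


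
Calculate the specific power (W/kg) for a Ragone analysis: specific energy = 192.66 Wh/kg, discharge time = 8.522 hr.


Specific power = 192.66 Wh/kg / 8.522 hr = 22.61 W/kg

22.61 W/kg


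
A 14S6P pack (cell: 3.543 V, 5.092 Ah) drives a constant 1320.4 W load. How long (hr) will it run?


Step 1: E_pack = Ns * V_cell * Np * C_cell = 14 * 3.543 * 6 * 5.092 = 1515.4 Wh
Step 2: t = E_pack / P = 1515.4 / 1320.4 = 1.148 hr

1.148 hr


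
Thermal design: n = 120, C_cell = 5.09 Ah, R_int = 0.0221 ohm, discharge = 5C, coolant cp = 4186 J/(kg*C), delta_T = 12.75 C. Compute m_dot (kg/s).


Step 1: I = 5 * 5.09 = 25.45 A
Step 2: Q_cell = I^2 * R = 25.45^2 * 0.0221 = 14.314 W
Step 3: Q_total = 120 * 14.314 = 1717.7 W
Step 4: m_dot = Q_total / (cp * dT) = 1717.7 / (4186 * 12.75) = 0.03218 kg/s

0.03218 kg/s


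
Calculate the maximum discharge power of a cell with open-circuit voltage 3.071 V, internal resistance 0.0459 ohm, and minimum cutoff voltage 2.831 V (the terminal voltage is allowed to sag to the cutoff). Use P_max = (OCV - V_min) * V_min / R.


dV = OCV - V_min = 0.24 V (so I_max = dV / R)
P_max = dV * V_min / R = 0.24 * 2.831 / 0.0459 = 14.80 W

14.80 W


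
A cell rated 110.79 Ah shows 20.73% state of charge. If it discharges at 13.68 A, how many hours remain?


Step 1: remaining = SOC/100 * C_total = 20.73/100 * 110.79 = 22.967 Ah
Step 2: t = remaining / I = 22.967 / 13.68 = 1.679 hr

1.679 hr


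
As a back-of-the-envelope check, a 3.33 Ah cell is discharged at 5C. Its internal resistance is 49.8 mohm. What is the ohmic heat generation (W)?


Convert: R = 49.8 mohm = 0.0498 ohm
Step 1: I = C_rate * capacity = 5 * 3.33 = 16.65 A
Step 2: Q = I^2 * R = 16.65^2 * 0.0498 = 277.22 * 0.0498 = 13.81 W

13.81 W


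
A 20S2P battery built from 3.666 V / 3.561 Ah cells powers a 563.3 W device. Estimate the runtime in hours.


Step 1: E_pack = Ns * V_cell * Np * C_cell = 20 * 3.666 * 2 * 3.561 = 522.19 Wh
Step 2: t = E_pack / P = 522.19 / 563.3 = 0.9270 hr

0.9270 hr


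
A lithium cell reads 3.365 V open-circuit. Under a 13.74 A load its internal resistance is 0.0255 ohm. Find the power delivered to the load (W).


Step 1: V_terminal = OCV - I*R = 3.365 - 13.74 * 0.0255 = 3.0146 V
Step 2: P_out = V_terminal * I = 3.0146 * 13.74 = 41.42 W

41.42 W


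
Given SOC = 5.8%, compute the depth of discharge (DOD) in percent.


DOD = 100 - SOC = 100 - 5.8 = 94.2%

94.2%


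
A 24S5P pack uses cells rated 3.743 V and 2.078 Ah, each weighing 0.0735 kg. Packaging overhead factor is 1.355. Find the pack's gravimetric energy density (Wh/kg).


Step 1: V_pack = 24 * 3.743 = 89.832 V
Step 2: C_pack = 5 * 2.078 = 10.39 Ah
Step 3: E_pack = V_pack * C_pack = 89.832 * 10.39 = 933.35 Wh
Step 4: m_pack = 24 * 5 * 0.0735 * 1.355 = 11.951 kg
Step 5: ED = E_pack / m_pack = 933.35 / 11.951 = 78.10 Wh/kg

78.10 Wh/kg


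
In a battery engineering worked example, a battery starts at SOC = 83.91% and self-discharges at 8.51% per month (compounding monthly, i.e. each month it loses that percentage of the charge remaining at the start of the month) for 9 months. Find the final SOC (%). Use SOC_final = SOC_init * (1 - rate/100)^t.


Monthly retention factor = 1 - 8.51/100 = 0.9149
Over 9 months: factor^9 = 0.44912
SOC_final = 83.91 * 0.44912 = 37.69%

37.69%


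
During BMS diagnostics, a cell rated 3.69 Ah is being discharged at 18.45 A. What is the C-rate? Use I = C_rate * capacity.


C_rate = I / capacity = 18.45 / 3.69 = 5C

5C


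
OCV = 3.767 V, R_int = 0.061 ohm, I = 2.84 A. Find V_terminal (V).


IR drop = 2.84 * 0.061 = 0.17324 V
V = 3.767 - 0.17324 = 3.594 V

3.594 V


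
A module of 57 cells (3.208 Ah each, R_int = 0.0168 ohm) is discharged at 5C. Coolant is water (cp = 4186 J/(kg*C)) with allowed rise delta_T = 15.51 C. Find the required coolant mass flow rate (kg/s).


Step 1: I = 5 * 3.208 = 16.04 A
Step 2: Q_cell = I^2 * R = 16.04^2 * 0.0168 = 4.3223 W
Step 3: Q_total = 57 * 4.3223 = 246.37 W
Step 4: m_dot = Q_total / (cp * dT) = 246.37 / (4186 * 15.51) = 0.003795 kg/s

0.003795 kg/s


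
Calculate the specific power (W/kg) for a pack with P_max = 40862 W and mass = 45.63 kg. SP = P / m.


Specific power = 40862 W / 45.63 kg = 895.5 W/kg

895.5 W/kg


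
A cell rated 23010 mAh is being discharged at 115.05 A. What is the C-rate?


Convert: capacity = 23010 mAh = 23.01 Ah
Rearranging: C_rate = 115.05 / 23.01 = 5C

5C


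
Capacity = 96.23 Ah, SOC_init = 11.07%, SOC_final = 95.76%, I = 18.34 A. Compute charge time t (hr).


Step 1: dSOC = 95.76% - 11.07% = 84.69%
Step 2: delta_Ah = 96.23 * 84.69 / 100 = 81.497 Ah
Step 3: t = 81.497 / 18.34 = 4.444 hr

4.444 hr


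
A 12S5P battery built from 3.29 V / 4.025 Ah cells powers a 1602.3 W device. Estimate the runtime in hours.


Step 1: E_pack = Ns * V_cell * Np * C_cell = 12 * 3.29 * 5 * 4.025 = 794.54 Wh
Step 2: t = E_pack / P = 794.54 / 1602.3 = 0.4959 hr

0.4959 hr


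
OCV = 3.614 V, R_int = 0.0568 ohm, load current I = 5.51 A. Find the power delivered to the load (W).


Step 1: V_terminal = OCV - I*R = 3.614 - 5.51 * 0.0568 = 3.301 V
Step 2: P_out = V_terminal * I = 3.301 * 5.51 = 18.19 W

18.19 W


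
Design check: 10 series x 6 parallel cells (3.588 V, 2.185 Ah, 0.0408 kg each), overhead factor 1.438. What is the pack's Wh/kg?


Step 1: V_pack = 10 * 3.588 = 35.88 V
Step 2: C_pack = 6 * 2.185 = 13.11 Ah
Step 3: E_pack = V_pack * C_pack = 35.88 * 13.11 = 470.39 Wh
Step 4: m_pack = 10 * 6 * 0.0408 * 1.438 = 3.5202 kg
Step 5: ED = E_pack / m_pack = 470.39 / 3.5202 = 133.6 Wh/kg

133.6 Wh/kg


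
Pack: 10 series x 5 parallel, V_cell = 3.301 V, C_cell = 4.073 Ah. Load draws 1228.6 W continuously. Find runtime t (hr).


Step 1: E_pack = Ns * V_cell * Np * C_cell = 10 * 3.301 * 5 * 4.073 = 672.25 Wh
Step 2: t = E_pack / P = 672.25 / 1228.6 = 0.5472 hr

0.5472 hr


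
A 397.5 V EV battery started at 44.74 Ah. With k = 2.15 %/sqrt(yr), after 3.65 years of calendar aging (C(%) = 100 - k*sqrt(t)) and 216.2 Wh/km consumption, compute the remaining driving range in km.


Step 1: capacity retention = 100 - 2.15 * sqrt(3.65) = 100 - 2.15 * 1.9105 = 95.892%
Step 2: C_now = 44.74 * 95.892/100 = 42.902 Ah
Step 3: E_pack = V * C_now = 397.5 * 42.902 = 17054 Wh
Step 4: range = E_pack / consumption = 17054 / 216.2 = 78.88 km

78.88 km


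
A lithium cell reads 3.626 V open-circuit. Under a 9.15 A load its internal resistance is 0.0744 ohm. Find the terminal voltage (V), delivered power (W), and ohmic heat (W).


Step 1: V_terminal = OCV - I*R = 3.626 - 9.15 * 0.0744 = 2.9452 V
Step 2: P_out = V_terminal * I = 2.9452 * 9.15 = 26.95 W
Step 3: Q = I^2 * R = 9.15^2 * 0.0744 = 6.229 W

V=2.9452 V, P=26.95 W, Q=6.229 W


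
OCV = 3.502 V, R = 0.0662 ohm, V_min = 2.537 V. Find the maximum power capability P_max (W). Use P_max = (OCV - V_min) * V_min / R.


P_max = (OCV - V_min) * V_min / R = (3.502 - 2.537) * 2.537 / 0.0662 = 0.965 * 2.537 / 0.0662 = 36.98 W

36.98 W


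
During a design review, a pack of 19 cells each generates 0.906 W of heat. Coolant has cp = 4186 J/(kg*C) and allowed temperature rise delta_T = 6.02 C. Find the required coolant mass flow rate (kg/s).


Q_total = 19 * 0.906 = 17.214 W
m_dot = Q_total / (cp * dT) = 17.214 / (4186 * 6.02) = 6.831e-04 kg/s

6.831e-04 kg/s


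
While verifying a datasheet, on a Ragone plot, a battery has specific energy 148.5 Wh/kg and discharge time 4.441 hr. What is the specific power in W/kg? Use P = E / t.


Specific power = 148.5 Wh/kg / 4.441 hr = 33.44 W/kg

33.44 W/kg


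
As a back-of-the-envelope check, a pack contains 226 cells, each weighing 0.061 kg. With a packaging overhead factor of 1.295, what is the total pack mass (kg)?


m_pack = n * m_cell * overhead = 226 * 0.061 * 1.295 = 17.85 kg

17.85 kg


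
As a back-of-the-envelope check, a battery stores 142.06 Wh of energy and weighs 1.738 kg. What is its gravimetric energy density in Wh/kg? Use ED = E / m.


ED = E / m = 142.06 / 1.738 = 81.74 Wh/kg

81.74 Wh/kg


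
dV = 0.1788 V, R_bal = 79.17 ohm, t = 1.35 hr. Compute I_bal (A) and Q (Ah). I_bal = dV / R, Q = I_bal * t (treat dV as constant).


I_bal = dV / R = 0.1788 / 79.17 = 0.0022584 A
Q = I_bal * t = 0.0022584 * 1.35 = 0.003049 Ah

I=0.0022584 A, Q=0.003049 Ah


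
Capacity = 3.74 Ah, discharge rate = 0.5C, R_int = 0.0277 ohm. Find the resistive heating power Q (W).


Step 1: I = C_rate * capacity = 0.5 * 3.74 = 1.87 A
Step 2: Q = I^2 * R = 1.87^2 * 0.0277 = 3.4969 * 0.0277 = 0.09686 W

0.09686 W


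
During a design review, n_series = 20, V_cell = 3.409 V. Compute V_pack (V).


Series voltages add: 20 * 3.409 V = 68.18 V

68.18 V


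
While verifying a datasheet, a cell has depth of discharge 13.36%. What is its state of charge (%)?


SOC = 100 - DOD = 100 - 13.36 = 86.64%

86.64%


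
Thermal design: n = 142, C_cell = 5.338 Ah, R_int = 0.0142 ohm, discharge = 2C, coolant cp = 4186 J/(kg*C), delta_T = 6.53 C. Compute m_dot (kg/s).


Step 1: I = 2 * 5.338 = 10.676 A
Step 2: Q_cell = I^2 * R = 10.676^2 * 0.0142 = 1.6185 W
Step 3: Q_total = 142 * 1.6185 = 229.83 W
Step 4: m_dot = Q_total / (cp * dT) = 229.83 / (4186 * 6.53) = 0.008408 kg/s

0.008408 kg/s


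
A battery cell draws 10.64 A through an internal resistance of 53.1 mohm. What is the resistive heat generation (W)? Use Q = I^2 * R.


Convert: R = 53.1 mohm = 0.0531 ohm
Q = I^2 * R = 10.64^2 * 0.0531 = 6.011 W

6.011 W


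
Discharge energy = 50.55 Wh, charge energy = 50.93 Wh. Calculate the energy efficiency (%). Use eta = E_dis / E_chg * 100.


eta_e = E_dis / E_chg * 100 = 50.55 / 50.93 * 100 = 99.25%

99.25%


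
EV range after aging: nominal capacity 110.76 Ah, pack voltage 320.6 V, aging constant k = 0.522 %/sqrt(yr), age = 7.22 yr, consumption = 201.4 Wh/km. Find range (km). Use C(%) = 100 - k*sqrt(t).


Step 1: capacity retention = 100 - 0.522 * sqrt(7.22) = 100 - 0.522 * 2.687 = 98.597%
Step 2: C_now = 110.76 * 98.597/100 = 109.21 Ah
Step 3: E_pack = V * C_now = 320.6 * 109.21 = 35013 Wh
Step 4: range = E_pack / consumption = 35013 / 201.4 = 173.8 km

173.8 km


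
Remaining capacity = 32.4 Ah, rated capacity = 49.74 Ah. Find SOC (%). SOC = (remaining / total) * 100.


SOC = (remaining / total) * 100 = (32.4 / 49.74) * 100 = 65.14%

65.14%


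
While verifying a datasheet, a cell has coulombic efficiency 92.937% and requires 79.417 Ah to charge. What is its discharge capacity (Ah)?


Q_dis = eta/100 * Q_chg = 92.937/100 * 79.417 = 73.81 Ah

73.81 Ah


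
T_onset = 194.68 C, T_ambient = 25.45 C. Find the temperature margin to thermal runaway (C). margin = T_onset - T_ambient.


Safety margin = 194.68 C - 25.45 C = 169.23 C

169.23 C


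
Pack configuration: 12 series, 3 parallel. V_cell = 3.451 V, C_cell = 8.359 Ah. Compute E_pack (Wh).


V_pack = 12 * 3.451 = 41.412 V
C_pack = 3 * 8.359 = 25.077 Ah
E = V_pack * C_pack = 41.412 * 25.077 = 1038 Wh

1038 Wh


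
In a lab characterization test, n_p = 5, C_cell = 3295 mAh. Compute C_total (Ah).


Convert: C_cell = 3295 mAh = 3.295 Ah
C_total = 5 * 3.295 = 16.475 Ah

16.475 Ah


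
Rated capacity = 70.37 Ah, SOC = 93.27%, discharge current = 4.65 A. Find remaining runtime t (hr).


Step 1: remaining = SOC/100 * C_total = 93.27/100 * 70.37 = 65.634 Ah
Step 2: t = remaining / I = 65.634 / 4.65 = 14.11 hr

14.11 hr


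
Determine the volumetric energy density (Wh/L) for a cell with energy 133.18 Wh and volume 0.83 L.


ED = E / V = 133.18 / 0.83 = 160.5 Wh/L

160.5 Wh/L


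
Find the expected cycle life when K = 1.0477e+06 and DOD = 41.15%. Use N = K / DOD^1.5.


Step 1: DOD^1.5 = 41.15^1.5 = 263.97
Step 2: N = 1.0477e+06 / 263.97 = 3969 cycles

3969 cycles
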